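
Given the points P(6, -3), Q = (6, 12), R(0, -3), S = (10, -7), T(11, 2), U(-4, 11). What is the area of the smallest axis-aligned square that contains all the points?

361

The bounding box has width 15 and height 19.
An axis-aligned square enclosing the set must have side ≥ max(width, height).
So the minimum side is max(15, 19) = 19.
Area = 19² = 361.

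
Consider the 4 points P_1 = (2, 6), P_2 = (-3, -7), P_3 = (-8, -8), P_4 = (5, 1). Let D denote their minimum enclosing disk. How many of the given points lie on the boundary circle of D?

2

The farthest pair is P_1–P_3 with squared distance 296. The circle on this segment as diameter has centre (-3, -1) and r² = 296/4 = 74.
Check P_2: distance² to centre = 36 ≤ 74, so it lies inside.
All remaining points lie in this disk, and no smaller disk contains both endpoints, so this is the minimum enclosing circle.
The points at distance exactly r from the centre are P_1, P_3 — 2 points.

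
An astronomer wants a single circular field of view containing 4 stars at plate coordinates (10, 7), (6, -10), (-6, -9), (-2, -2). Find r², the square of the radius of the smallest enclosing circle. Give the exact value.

128

By Welzl's lemma the MEC is supported by two points (diametrically opposite) or three points (on a circumcircle).
The farthest pair is (10, 7)–(-6, -9) with squared distance 512. The circle on this segment as diameter has centre (2, -1) and r² = 512/4 = 128.
Check (6, -10): distance² to centre = 97 ≤ 128, so it lies inside.
All remaining points lie in this disk, and no smaller disk contains both endpoints, so this is the minimum enclosing circle.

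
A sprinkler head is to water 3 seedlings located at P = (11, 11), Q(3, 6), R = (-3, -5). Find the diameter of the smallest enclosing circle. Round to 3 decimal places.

21.260

Side lengths²: PQ² = 89, PR² = 452, QR² = 157.
Since PR² = 452 ≥ 157 + 89 = 246, the angle opposite PR is not acute, so the smallest enclosing circle has PR as diameter.
Centre = midpoint of PR = (4, 3), r² = 452/4 = 113.
Diameter = 2r = 2√113 ≈ 21.260.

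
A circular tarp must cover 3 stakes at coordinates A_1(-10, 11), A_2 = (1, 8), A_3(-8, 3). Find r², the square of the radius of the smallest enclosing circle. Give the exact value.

58565/1681

Side lengths²: A_1A_2² = 130, A_1A_3² = 68, A_2A_3² = 106.
Since A_1A_2² = 130 < 106 + 68 = 174, the triangle is acute, so the smallest enclosing circle is the circumcircle.
Circumcentre = (-201/41, 329/41), r² = 58565/1681.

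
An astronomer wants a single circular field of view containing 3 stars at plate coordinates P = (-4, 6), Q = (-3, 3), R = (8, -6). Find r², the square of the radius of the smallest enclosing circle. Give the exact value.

72

Side lengths²: PQ² = 10, PR² = 288, QR² = 202.
Since PR² = 288 ≥ 202 + 10 = 212, the angle opposite PR is not acute, so the smallest enclosing circle has PR as diameter.
Centre = midpoint of PR = (2, 0), r² = 288/4 = 72.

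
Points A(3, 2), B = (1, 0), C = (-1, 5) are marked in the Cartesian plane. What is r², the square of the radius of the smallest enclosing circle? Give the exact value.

725/98

Side lengths²: AB² = 8, AC² = 25, BC² = 29.
Since BC² = 29 < 25 + 8 = 33, the triangle is acute, so the smallest enclosing circle is the circumcircle.
Circumcentre = (5/14, 37/14), r² = 725/98.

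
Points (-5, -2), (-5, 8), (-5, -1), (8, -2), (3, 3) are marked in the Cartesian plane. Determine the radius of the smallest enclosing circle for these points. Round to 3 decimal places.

8.201

The minimum enclosing circle of a finite set is fixed by two of the points (as a diameter) or three (as a circumcircle).
The farthest pair is (-5, 8)–(8, -2) with squared distance 269. The circle on this segment as diameter has centre (1.5, 3) and r² = 269/4 = 67.25.
Check (-5, -2): distance² to centre = 67.25 ≤ 67.25, so it lies inside.
All remaining points lie in this disk, and no smaller disk contains both endpoints, so this is the minimum enclosing circle.
r = √(67.25) ≈ 8.201.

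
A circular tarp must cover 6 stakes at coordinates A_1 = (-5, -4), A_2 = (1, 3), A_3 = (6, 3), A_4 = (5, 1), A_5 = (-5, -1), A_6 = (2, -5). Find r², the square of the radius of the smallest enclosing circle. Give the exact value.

42.5

The farthest pair is A_1–A_3 with squared distance 170. The circle on this segment as diameter has centre (0.5, -0.5) and r² = 170/4 = 42.5.
Check A_2: distance² to centre = 12.5 ≤ 42.5, so it lies inside.
All remaining points lie in this disk, and no smaller disk contains both endpoints, so this is the minimum enclosing circle.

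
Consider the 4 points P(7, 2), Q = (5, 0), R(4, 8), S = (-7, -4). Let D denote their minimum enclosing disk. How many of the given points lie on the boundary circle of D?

3

By Welzl's lemma the MEC is supported by two points (diametrically opposite) or three points (on a circumcircle).
The minimum enclosing circle is determined by three boundary points: P, R, S.
Their circumcentre is (-39/34, 57/34) with r² = 38425/578.
The farthest remaining point Q is at distance² 23465/578 ≤ 38425/578.
The points at distance exactly r from the centre are P, R, S — 3 points.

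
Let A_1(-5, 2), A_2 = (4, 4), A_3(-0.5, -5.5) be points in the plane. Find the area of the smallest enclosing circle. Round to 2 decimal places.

96.43

Side lengths²: A_1A_2² = 85, A_1A_3² = 76.5, A_2A_3² = 110.5.
Since A_2A_3² = 110.5 < 85 + 76.5 = 161.5, the triangle is acute, so the smallest enclosing circle is the circumcircle.
Circumcentre = (1/6, 0), r² = 1105/36.
Area = π·r² = π·1105/36 ≈ 96.43.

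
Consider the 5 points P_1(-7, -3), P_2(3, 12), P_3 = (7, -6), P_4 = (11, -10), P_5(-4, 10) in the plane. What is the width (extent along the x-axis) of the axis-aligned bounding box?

18

max x = 11, min x = -7, so width = 18.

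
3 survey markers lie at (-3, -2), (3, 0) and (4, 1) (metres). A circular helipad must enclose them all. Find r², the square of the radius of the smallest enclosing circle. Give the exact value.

Call the three points A, B, C in the order given.
Side lengths²: AB² = 40, AC² = 58, BC² = 2.
Since AC² = 58 ≥ 40 + 2 = 42, the angle opposite AC is not acute, so the smallest enclosing circle has AC as diameter.
Centre = midpoint of AC = (0.5, -0.5), r² = 58/4 = 14.5.

14.5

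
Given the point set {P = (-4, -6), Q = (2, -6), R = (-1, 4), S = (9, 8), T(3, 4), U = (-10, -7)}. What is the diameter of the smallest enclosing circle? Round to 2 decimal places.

24.21

The farthest pair is S–U with squared distance 586. The circle on this segment as diameter has centre (-0.5, 0.5) and r² = 586/4 = 146.5.
Check P: distance² to centre = 54.5 ≤ 146.5, so it lies inside.
All remaining points lie in this disk, and no smaller disk contains both endpoints, so this is the minimum enclosing circle.
Diameter = 2r = 2√(146.5) ≈ 24.21.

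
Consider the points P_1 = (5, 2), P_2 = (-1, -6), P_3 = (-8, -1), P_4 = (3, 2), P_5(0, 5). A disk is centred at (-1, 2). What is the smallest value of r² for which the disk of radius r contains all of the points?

The required radius is the distance from (-1, 2) to the farthest point.
Squared distances: 36, 64, 58, 16, 10.
Maximum is 64, attained at P_2.

64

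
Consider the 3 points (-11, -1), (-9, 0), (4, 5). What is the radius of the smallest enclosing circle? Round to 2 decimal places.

8.08

Call the three points A, B, C in the order given.
Side lengths²: AB² = 5, AC² = 261, BC² = 194.
Since AC² = 261 ≥ 194 + 5 = 199, the angle opposite AC is not acute, so the smallest enclosing circle has AC as diameter.
Centre = midpoint of AC = (-3.5, 2), r² = 261/4 = 65.25.
r = √(65.25) ≈ 8.08.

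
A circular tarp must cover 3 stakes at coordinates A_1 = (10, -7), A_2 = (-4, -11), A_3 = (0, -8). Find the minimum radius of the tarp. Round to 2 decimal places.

7.28

Side lengths²: A_1A_2² = 212, A_1A_3² = 101, A_2A_3² = 25.
Since A_1A_2² = 212 ≥ 101 + 25 = 126, the angle opposite A_1A_2 is not acute, so the smallest enclosing circle has A_1A_2 as diameter.
Centre = midpoint of A_1A_2 = (3, -9), r² = 212/4 = 53.
r = √53 ≈ 7.28.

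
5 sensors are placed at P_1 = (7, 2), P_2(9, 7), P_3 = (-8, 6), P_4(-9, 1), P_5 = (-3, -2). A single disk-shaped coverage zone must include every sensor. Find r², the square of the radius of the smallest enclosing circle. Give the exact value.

A smallest enclosing disk is always determined by at most three of the input points on its boundary.
The farthest pair is P_2–P_4 with squared distance 360. The circle on this segment as diameter has centre (0, 4) and r² = 360/4 = 90.
Check P_1: distance² to centre = 53 ≤ 90, so it lies inside.
All remaining points lie in this disk, and no smaller disk contains both endpoints, so this is the minimum enclosing circle.

90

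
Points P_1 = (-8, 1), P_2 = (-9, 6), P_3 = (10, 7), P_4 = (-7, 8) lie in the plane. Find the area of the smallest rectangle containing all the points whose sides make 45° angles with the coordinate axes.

In coordinates u = x + y, v = x − y the rectangle is axis-aligned; the map (x,y)→(u,v) scales areas by 2.
u-values: -7, -3, 17, 1; range = 17 − (-7) = 24.
v-values: -9, -15, 3, -15; range = 3 − (-15) = 18.
Area = (24 × 18) / 2 = 216.

216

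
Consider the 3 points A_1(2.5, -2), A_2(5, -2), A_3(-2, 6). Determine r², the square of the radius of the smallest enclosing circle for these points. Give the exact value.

Side lengths²: A_1A_2² = 6.25, A_1A_3² = 84.25, A_2A_3² = 113.
Since A_2A_3² = 113 ≥ 84.25 + 6.25 = 90.5, the angle opposite A_2A_3 is not acute, so the smallest enclosing circle has A_2A_3 as diameter.
Centre = midpoint of A_2A_3 = (1.5, 2), r² = 113/4 = 28.25.

28.25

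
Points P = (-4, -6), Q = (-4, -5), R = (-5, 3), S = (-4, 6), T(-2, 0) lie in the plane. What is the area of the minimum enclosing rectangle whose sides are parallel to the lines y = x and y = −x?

72

In coordinates u = x + y, v = x − y the rectangle is axis-aligned; the map (x,y)→(u,v) scales areas by 2.
u-values: -10, -9, -2, 2, -2; range = 2 − (-10) = 12.
v-values: 2, 1, -8, -10, -2; range = 2 − (-10) = 12.
Area = (12 × 12) / 2 = 72.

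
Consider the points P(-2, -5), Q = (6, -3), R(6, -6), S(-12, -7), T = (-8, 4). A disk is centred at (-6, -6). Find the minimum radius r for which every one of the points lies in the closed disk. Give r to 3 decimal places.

12.369

The required radius is the distance from (-6, -6) to the farthest point.
Squared distances: 17, 153, 144, 37, 104.
Maximum is 153, attained at Q.
r = √153 ≈ 12.369.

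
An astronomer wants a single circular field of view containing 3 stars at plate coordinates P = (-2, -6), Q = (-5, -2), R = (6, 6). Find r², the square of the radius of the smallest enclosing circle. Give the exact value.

Side lengths²: PQ² = 25, PR² = 208, QR² = 185.
Since PR² = 208 < 185 + 25 = 210, the triangle is acute, so the smallest enclosing circle is the circumcircle.
Circumcentre = (65/34, 1/17), r² = 60125/1156.

60125/1156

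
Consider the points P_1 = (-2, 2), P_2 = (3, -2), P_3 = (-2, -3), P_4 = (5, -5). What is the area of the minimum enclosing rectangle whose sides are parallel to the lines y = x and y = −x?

42

In coordinates u = x + y, v = x − y the rectangle is axis-aligned; the map (x,y)→(u,v) scales areas by 2.
u-values: 0, 1, -5, 0; range = 1 − (-5) = 6.
v-values: -4, 5, 1, 10; range = 10 − (-4) = 14.
Area = (6 × 14) / 2 = 42.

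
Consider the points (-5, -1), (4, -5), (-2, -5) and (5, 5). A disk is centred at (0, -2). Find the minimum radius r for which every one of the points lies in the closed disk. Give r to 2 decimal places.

The required radius is the distance from (0, -2) to the farthest point.
Squared distances: 26, 25, 13, 74.
Maximum is 74, attained at (5, 5).
r = √74 ≈ 8.60.

8.60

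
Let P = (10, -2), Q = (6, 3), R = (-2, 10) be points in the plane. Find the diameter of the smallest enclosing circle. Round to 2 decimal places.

Side lengths²: PQ² = 41, PR² = 288, QR² = 113.
Since PR² = 288 ≥ 113 + 41 = 154, the angle opposite PR is not acute, so the smallest enclosing circle has PR as diameter.
Centre = midpoint of PR = (4, 4), r² = 288/4 = 72.
Diameter = 2r = 2√72 ≈ 16.97.

16.97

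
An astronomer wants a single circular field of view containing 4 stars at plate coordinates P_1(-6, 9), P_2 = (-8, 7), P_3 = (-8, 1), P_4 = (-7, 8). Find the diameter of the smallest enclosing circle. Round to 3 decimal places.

The farthest pair is P_1–P_3 with squared distance 68. The circle on this segment as diameter has centre (-7, 5) and r² = 68/4 = 17.
Check P_2: distance² to centre = 5 ≤ 17, so it lies inside.
All remaining points lie in this disk, and no smaller disk contains both endpoints, so this is the minimum enclosing circle.
Diameter = 2r = 2√17 ≈ 8.246.

8.246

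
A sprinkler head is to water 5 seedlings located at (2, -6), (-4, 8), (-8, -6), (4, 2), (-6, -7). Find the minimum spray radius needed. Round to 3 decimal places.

A smallest enclosing disk is always determined by at most three of the input points on its boundary.
The minimum enclosing circle is determined by three boundary points: (2, -6), (-4, 8), (-8, -6).
Their circumcentre is (-3, 1/7) with r² = 3074/49.
The farthest remaining point (-6, -7) is at distance² 2941/49 ≤ 3074/49.
r = √(3074/49) ≈ 7.921.

7.921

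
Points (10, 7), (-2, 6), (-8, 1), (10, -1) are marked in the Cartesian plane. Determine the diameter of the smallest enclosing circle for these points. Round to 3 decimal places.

19.090

A smallest enclosing disk is always determined by at most three of the input points on its boundary.
The minimum enclosing circle is determined by three boundary points: (10, 7), (-8, 1), (10, -1).
Their circumcentre is (4/3, 3) with r² = 820/9.
The farthest remaining point (-2, 6) is at distance² 181/9 ≤ 820/9.
Diameter = 2r = 2√(820/9) ≈ 19.090.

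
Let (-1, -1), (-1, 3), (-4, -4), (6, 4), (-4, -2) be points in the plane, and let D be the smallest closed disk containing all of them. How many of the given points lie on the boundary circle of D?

2

The minimum enclosing circle of a finite set is fixed by two of the points (as a diameter) or three (as a circumcircle).
The farthest pair is (-4, -4)–(6, 4) with squared distance 164. The circle on this segment as diameter has centre (1, 0) and r² = 164/4 = 41.
Check (-1, -1): distance² to centre = 5 ≤ 41, so it lies inside.
All remaining points lie in this disk, and no smaller disk contains both endpoints, so this is the minimum enclosing circle.
The points at distance exactly r from the centre are (-4, -4), (6, 4) — 2 points.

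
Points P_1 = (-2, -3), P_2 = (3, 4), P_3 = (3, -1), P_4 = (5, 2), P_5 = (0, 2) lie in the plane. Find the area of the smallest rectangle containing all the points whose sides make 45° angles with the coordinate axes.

In coordinates u = x + y, v = x − y the rectangle is axis-aligned; the map (x,y)→(u,v) scales areas by 2.
u-values: -5, 7, 2, 7, 2; range = 7 − (-5) = 12.
v-values: 1, -1, 4, 3, -2; range = 4 − (-2) = 6.
Area = (12 × 6) / 2 = 36.

36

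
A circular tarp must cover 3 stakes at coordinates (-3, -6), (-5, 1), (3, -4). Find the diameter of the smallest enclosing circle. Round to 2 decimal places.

9.44

Call the three points A, B, C in the order given.
Side lengths²: AB² = 53, AC² = 40, BC² = 89.
Since BC² = 89 < 53 + 40 = 93, the triangle is acute, so the smallest enclosing circle is the circumcircle.
Circumcentre = (-51/46, -77/46), r² = 23585/1058.
Diameter = 2r = 2√(23585/1058) ≈ 9.44.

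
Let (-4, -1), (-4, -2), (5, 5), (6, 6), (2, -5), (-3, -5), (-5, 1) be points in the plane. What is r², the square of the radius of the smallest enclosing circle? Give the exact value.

The minimum enclosing circle of a finite set is fixed by two of the points (as a diameter) or three (as a circumcircle).
The farthest pair is (6, 6)–(-3, -5) with squared distance 202. The circle on this segment as diameter has centre (1.5, 0.5) and r² = 202/4 = 50.5.
Check (-4, -1): distance² to centre = 32.5 ≤ 50.5, so it lies inside.
All remaining points lie in this disk, and no smaller disk contains both endpoints, so this is the minimum enclosing circle.

50.5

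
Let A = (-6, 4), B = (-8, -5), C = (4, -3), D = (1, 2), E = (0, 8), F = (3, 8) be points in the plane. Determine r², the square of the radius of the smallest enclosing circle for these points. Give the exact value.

By Welzl's lemma the MEC is supported by two points (diametrically opposite) or three points (on a circumcircle).
The farthest pair is B–F with squared distance 290. The circle on this segment as diameter has centre (-2.5, 1.5) and r² = 290/4 = 72.5.
Check A: distance² to centre = 18.5 ≤ 72.5, so it lies inside.
All remaining points lie in this disk, and no smaller disk contains both endpoints, so this is the minimum enclosing circle.

72.5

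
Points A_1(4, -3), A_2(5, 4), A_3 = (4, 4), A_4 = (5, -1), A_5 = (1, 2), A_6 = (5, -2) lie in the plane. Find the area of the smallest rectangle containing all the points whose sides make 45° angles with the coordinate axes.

In coordinates u = x + y, v = x − y the rectangle is axis-aligned; the map (x,y)→(u,v) scales areas by 2.
u-values: 1, 9, 8, 4, 3, 3; range = 9 − 1 = 8.
v-values: 7, 1, 0, 6, -1, 7; range = 7 − (-1) = 8.
Area = (8 × 8) / 2 = 32.

32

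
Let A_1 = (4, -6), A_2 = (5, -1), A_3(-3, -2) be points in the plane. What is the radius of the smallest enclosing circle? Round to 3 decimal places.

4.249

Side lengths²: A_1A_2² = 26, A_1A_3² = 65, A_2A_3² = 65.
Since A_2A_3² = 65 < 65 + 26 = 91, the triangle is acute, so the smallest enclosing circle is the circumcircle.
Circumcentre = (7/6, -17/6), r² = 325/18.
r = √(325/18) ≈ 4.249.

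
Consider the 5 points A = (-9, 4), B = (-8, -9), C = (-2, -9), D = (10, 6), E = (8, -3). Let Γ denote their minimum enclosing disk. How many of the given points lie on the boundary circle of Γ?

The farthest pair is B–D with squared distance 549. The circle on this segment as diameter has centre (1, -1.5) and r² = 549/4 = 137.25.
Check A: distance² to centre = 130.25 ≤ 137.25, so it lies inside.
All remaining points lie in this disk, and no smaller disk contains both endpoints, so this is the minimum enclosing circle.
The points at distance exactly r from the centre are B, D — 2 points.

2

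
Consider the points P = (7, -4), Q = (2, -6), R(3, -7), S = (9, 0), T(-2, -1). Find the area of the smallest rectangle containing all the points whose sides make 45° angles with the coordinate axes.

In coordinates u = x + y, v = x − y the rectangle is axis-aligned; the map (x,y)→(u,v) scales areas by 2.
u-values: 3, -4, -4, 9, -3; range = 9 − (-4) = 13.
v-values: 11, 8, 10, 9, -1; range = 11 − (-1) = 12.
Area = (13 × 12) / 2 = 78.

78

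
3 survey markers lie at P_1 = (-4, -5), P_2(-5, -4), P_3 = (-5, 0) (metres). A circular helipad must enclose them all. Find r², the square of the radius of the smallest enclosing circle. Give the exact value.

Side lengths²: P_1P_2² = 2, P_1P_3² = 26, P_2P_3² = 16.
Since P_1P_3² = 26 ≥ 16 + 2 = 18, the angle opposite P_1P_3 is not acute, so the smallest enclosing circle has P_1P_3 as diameter.
Centre = midpoint of P_1P_3 = (-4.5, -2.5), r² = 26/4 = 6.5.

6.5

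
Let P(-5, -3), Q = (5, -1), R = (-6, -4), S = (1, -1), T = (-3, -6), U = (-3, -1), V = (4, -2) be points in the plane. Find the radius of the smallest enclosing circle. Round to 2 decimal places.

5.70

By Welzl's lemma the MEC is supported by two points (diametrically opposite) or three points (on a circumcircle).
The farthest pair is Q–R with squared distance 130. The circle on this segment as diameter has centre (-0.5, -2.5) and r² = 130/4 = 32.5.
Check P: distance² to centre = 20.5 ≤ 32.5, so it lies inside.
All remaining points lie in this disk, and no smaller disk contains both endpoints, so this is the minimum enclosing circle.
r = √(32.5) ≈ 5.70.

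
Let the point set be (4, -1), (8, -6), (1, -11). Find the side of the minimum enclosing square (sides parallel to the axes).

10

The bounding box has width 7 and height 10.
An axis-aligned square enclosing the set must have side ≥ max(width, height).
So the minimum side is max(7, 10) = 10.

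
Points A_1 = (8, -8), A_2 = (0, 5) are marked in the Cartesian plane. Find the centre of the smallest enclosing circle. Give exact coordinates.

(4, -1.5)

The smallest circle enclosing two points has them as diameter endpoints.
Centre = midpoint = (4, -1.5); r² = |A_1A_2|²/4 = 233/4 = 58.25.
Centre = (4, -1.5).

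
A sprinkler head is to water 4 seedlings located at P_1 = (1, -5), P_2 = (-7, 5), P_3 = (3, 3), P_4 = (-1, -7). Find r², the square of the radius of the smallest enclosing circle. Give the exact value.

By Welzl's lemma the MEC is supported by two points (diametrically opposite) or three points (on a circumcircle).
The minimum enclosing circle is determined by three boundary points: P_2, P_3, P_4.
Their circumcentre is (-26/9, -4/9) with r² = 3770/81.
The farthest remaining point P_1 is at distance² 2906/81 ≤ 3770/81.

3770/81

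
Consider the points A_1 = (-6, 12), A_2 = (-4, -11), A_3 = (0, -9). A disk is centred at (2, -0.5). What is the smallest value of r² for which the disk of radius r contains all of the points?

The required radius is the distance from (2, -0.5) to the farthest point.
Squared distances: 220.25, 146.25, 76.25.
Maximum is 220.25, attained at A_1.

220.25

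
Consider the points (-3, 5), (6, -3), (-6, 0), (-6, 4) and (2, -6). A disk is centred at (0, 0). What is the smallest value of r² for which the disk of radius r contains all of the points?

52

The required radius is the distance from (0, 0) to the farthest point.
Squared distances: 34, 45, 36, 52, 40.
Maximum is 52, attained at (-6, 4).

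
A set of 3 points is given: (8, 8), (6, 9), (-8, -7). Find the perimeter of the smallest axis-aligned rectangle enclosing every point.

Width = max x − min x = 8 − (-8) = 16.
Height = max y − min y = 9 − (-7) = 16.
Perimeter = 2(16 + 16) = 64.

64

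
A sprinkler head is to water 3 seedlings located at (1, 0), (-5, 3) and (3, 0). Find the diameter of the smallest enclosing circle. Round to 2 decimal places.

8.54

Call the three points A, B, C in the order given.
Side lengths²: AB² = 45, AC² = 4, BC² = 73.
Since BC² = 73 ≥ 45 + 4 = 49, the angle opposite BC is not acute, so the smallest enclosing circle has BC as diameter.
Centre = midpoint of BC = (-1, 1.5), r² = 73/4 = 18.25.
Diameter = 2r = 2√(18.25) ≈ 8.54.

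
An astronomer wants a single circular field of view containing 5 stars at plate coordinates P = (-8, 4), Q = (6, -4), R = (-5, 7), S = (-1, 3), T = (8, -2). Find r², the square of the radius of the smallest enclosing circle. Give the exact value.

The farthest pair is P–T with squared distance 292. The circle on this segment as diameter has centre (0, 1) and r² = 292/4 = 73.
Check Q: distance² to centre = 61 ≤ 73, so it lies inside.
All remaining points lie in this disk, and no smaller disk contains both endpoints, so this is the minimum enclosing circle.

73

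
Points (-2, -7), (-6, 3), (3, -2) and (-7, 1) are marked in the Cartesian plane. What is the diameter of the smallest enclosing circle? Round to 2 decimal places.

The minimum enclosing circle of a finite set is fixed by two of the points (as a diameter) or three (as a circumcircle).
The minimum enclosing circle is determined by three boundary points: (-2, -7), (-6, 3), (3, -2).
Their circumcentre is (-18/7, -10/7) with r² = 1537/49.
The farthest remaining point (-7, 1) is at distance² 1250/49 ≤ 1537/49.
Diameter = 2r = 2√(1537/49) ≈ 11.20.

11.20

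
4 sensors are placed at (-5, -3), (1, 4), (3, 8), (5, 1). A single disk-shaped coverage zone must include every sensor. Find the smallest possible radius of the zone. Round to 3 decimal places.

6.801

The minimum enclosing circle of a finite set is fixed by two of the points (as a diameter) or three (as a circumcircle).
The farthest pair is (-5, -3)–(3, 8) with squared distance 185. The circle on this segment as diameter has centre (-1, 2.5) and r² = 185/4 = 46.25.
Check (1, 4): distance² to centre = 6.25 ≤ 46.25, so it lies inside.
All remaining points lie in this disk, and no smaller disk contains both endpoints, so this is the minimum enclosing circle.
r = √(46.25) ≈ 6.801.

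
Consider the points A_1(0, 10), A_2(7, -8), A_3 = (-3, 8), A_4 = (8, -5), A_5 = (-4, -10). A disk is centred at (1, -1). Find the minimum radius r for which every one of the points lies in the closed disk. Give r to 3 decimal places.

The required radius is the distance from (1, -1) to the farthest point.
Squared distances: 122, 85, 97, 65, 106.
Maximum is 122, attained at A_1.
r = √122 ≈ 11.045.

11.045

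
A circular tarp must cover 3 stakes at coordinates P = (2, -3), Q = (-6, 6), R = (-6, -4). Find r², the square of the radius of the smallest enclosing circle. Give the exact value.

36.81640625

Side lengths²: PQ² = 145, PR² = 65, QR² = 100.
Since PQ² = 145 < 100 + 65 = 165, the triangle is acute, so the smallest enclosing circle is the circumcircle.
Circumcentre = (-2.5625, 1), r² = 36.81640625.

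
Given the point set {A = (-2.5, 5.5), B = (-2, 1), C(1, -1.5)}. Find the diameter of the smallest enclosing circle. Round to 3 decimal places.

Side lengths²: AB² = 20.5, AC² = 61.25, BC² = 15.25.
Since AC² = 61.25 ≥ 20.5 + 15.25 = 35.75, the angle opposite AC is not acute, so the smallest enclosing circle has AC as diameter.
Centre = midpoint of AC = (-0.75, 2), r² = 61.25/4 = 15.3125.
Diameter = 2r = 2√(15.3125) ≈ 7.826.

7.826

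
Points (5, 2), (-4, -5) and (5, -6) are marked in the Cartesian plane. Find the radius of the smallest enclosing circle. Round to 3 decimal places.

Call the three points A, B, C in the order given.
Side lengths²: AB² = 130, AC² = 64, BC² = 82.
Since AB² = 130 < 82 + 64 = 146, the triangle is acute, so the smallest enclosing circle is the circumcircle.
Circumcentre = (8/9, -2), r² = 2665/81.
r = √(2665/81) ≈ 5.736.

5.736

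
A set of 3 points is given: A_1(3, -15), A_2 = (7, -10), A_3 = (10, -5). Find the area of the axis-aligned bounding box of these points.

70

x ranges over [3, 10], width 7.
y ranges over [-15, -5], height 10.
Area = 7 × 10 = 70.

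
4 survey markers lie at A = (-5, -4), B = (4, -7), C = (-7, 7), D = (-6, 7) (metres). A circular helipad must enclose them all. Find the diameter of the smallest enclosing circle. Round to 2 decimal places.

17.80

A smallest enclosing disk is always determined by at most three of the input points on its boundary.
The farthest pair is B–C with squared distance 317. The circle on this segment as diameter has centre (-1.5, 0) and r² = 317/4 = 79.25.
Check A: distance² to centre = 28.25 ≤ 79.25, so it lies inside.
All remaining points lie in this disk, and no smaller disk contains both endpoints, so this is the minimum enclosing circle.
Diameter = 2r = 2√(79.25) ≈ 17.80.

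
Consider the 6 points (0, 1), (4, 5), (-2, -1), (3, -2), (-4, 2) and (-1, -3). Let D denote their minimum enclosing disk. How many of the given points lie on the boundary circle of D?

A smallest enclosing disk is always determined by at most three of the input points on its boundary.
The minimum enclosing circle is determined by three boundary points: (4, 5), (-4, 2), (-1, -3).
Their circumcentre is (75/98, 143/98) with r² = 110449/4802.
The farthest remaining point (3, -2) is at distance² 81441/4802 ≤ 110449/4802.
The points at distance exactly r from the centre are (4, 5), (-4, 2), (-1, -3) — 3 points.

3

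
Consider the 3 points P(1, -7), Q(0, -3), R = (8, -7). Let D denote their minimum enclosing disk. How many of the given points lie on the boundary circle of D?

2

Side lengths²: PQ² = 17, PR² = 49, QR² = 80.
Since QR² = 80 ≥ 49 + 17 = 66, the angle opposite QR is not acute, so the smallest enclosing circle has QR as diameter.
Centre = midpoint of QR = (4, -5), r² = 80/4 = 20.
The points at distance exactly r from the centre are Q, R — 2 points.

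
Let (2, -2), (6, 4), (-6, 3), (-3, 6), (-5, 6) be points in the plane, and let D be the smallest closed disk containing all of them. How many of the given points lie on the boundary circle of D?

A smallest enclosing disk is always determined by at most three of the input points on its boundary.
The farthest pair is (6, 4)–(-6, 3) with squared distance 145. The circle on this segment as diameter has centre (0, 3.5) and r² = 145/4 = 36.25.
Check (2, -2): distance² to centre = 34.25 ≤ 36.25, so it lies inside.
All remaining points lie in this disk, and no smaller disk contains both endpoints, so this is the minimum enclosing circle.
The points at distance exactly r from the centre are (6, 4), (-6, 3) — 2 points.

2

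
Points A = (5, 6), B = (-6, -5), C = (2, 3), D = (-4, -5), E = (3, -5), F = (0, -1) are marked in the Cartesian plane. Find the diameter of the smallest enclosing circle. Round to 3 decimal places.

The minimum enclosing circle of a finite set is fixed by two of the points (as a diameter) or three (as a circumcircle).
The farthest pair is A–B with squared distance 242. The circle on this segment as diameter has centre (-0.5, 0.5) and r² = 242/4 = 60.5.
Check C: distance² to centre = 12.5 ≤ 60.5, so it lies inside.
All remaining points lie in this disk, and no smaller disk contains both endpoints, so this is the minimum enclosing circle.
Diameter = 2r = 2√(60.5) ≈ 15.556.

15.556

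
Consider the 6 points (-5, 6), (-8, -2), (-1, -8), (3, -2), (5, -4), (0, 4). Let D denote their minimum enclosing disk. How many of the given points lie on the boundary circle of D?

The minimum enclosing circle of a finite set is fixed by two of the points (as a diameter) or three (as a circumcircle).
The minimum enclosing circle is determined by three boundary points: (-5, 6), (-1, -8), (5, -4).
Their circumcentre is (-1.6, -0.6) with r² = 55.12.
The farthest remaining point (-8, -2) is at distance² 42.92 ≤ 55.12.
The points at distance exactly r from the centre are (-5, 6), (-1, -8), (5, -4) — 3 points.

3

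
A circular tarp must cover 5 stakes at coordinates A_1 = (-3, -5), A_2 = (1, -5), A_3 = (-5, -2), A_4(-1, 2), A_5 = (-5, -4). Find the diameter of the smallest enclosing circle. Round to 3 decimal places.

7.983

By Welzl's lemma the MEC is supported by two points (diametrically opposite) or three points (on a circumcircle).
The minimum enclosing circle is determined by three boundary points: A_2, A_4, A_5.
Their circumcentre is (-1.575, -1.95) with r² = 15.933125.
The farthest remaining point A_3 is at distance² 11.733125 ≤ 15.933125.
Diameter = 2r = 2√(15.933125) ≈ 7.983.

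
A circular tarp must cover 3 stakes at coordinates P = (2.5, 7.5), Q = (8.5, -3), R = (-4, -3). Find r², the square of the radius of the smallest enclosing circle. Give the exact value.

19825/392

Side lengths²: PQ² = 146.25, PR² = 152.5, QR² = 156.25.
Since QR² = 156.25 < 152.5 + 146.25 = 298.75, the triangle is acute, so the smallest enclosing circle is the circumcircle.
Circumcentre = (2.25, 11/28), r² = 19825/392.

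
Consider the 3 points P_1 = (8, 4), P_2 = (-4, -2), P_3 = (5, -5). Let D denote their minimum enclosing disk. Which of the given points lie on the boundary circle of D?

P_1, P_2, P_3

Side lengths²: P_1P_2² = 180, P_1P_3² = 90, P_2P_3² = 90.
Since P_1P_2² = 180 ≥ 90 + 90 = 180, the angle opposite P_1P_2 is not acute, so the smallest enclosing circle has P_1P_2 as diameter.
Centre = midpoint of P_1P_2 = (2, 1), r² = 180/4 = 45.
The points at distance exactly r from the centre are P_1, P_2, P_3 — 3 points.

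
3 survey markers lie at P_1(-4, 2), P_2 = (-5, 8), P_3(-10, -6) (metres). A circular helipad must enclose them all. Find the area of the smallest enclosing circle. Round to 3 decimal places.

Side lengths²: P_1P_2² = 37, P_1P_3² = 100, P_2P_3² = 221.
Since P_2P_3² = 221 ≥ 100 + 37 = 137, the angle opposite P_2P_3 is not acute, so the smallest enclosing circle has P_2P_3 as diameter.
Centre = midpoint of P_2P_3 = (-7.5, 1), r² = 221/4 = 55.25.
Area = π·r² = π·55.25 ≈ 173.573.

173.573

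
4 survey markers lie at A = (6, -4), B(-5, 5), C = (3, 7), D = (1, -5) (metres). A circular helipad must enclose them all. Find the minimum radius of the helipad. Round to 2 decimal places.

The farthest pair is A–B with squared distance 202. The circle on this segment as diameter has centre (0.5, 0.5) and r² = 202/4 = 50.5.
Check C: distance² to centre = 48.5 ≤ 50.5, so it lies inside.
All remaining points lie in this disk, and no smaller disk contains both endpoints, so this is the minimum enclosing circle.
r = √(50.5) ≈ 7.11.

7.11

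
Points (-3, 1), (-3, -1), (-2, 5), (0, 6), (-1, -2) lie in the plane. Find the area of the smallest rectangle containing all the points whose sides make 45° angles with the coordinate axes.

In coordinates u = x + y, v = x − y the rectangle is axis-aligned; the map (x,y)→(u,v) scales areas by 2.
u-values: -2, -4, 3, 6, -3; range = 6 − (-4) = 10.
v-values: -4, -2, -7, -6, 1; range = 1 − (-7) = 8.
Area = (10 × 8) / 2 = 40.

40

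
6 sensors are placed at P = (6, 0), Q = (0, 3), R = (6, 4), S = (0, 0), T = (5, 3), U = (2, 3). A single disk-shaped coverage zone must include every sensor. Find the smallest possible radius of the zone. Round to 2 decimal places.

3.61

A smallest enclosing disk is always determined by at most three of the input points on its boundary.
The farthest pair is R–S with squared distance 52. The circle on this segment as diameter has centre (3, 2) and r² = 52/4 = 13.
Check P: distance² to centre = 13 ≤ 13, so it lies inside.
All remaining points lie in this disk, and no smaller disk contains both endpoints, so this is the minimum enclosing circle.
r = √13 ≈ 3.61.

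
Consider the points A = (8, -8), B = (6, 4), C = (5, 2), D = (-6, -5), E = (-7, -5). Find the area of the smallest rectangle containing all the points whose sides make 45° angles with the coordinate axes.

198

In coordinates u = x + y, v = x − y the rectangle is axis-aligned; the map (x,y)→(u,v) scales areas by 2.
u-values: 0, 10, 7, -11, -12; range = 10 − (-12) = 22.
v-values: 16, 2, 3, -1, -2; range = 16 − (-2) = 18.
Area = (22 × 18) / 2 = 198.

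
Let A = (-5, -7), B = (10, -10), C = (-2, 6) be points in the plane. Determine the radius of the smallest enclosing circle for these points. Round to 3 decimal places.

Side lengths²: AB² = 234, AC² = 178, BC² = 400.
Since BC² = 400 < 234 + 178 = 412, the triangle is acute, so the smallest enclosing circle is the circumcircle.
Circumcentre = (64/17, -37/17), r² = 28925/289.
r = √(28925/289) ≈ 10.004.

10.004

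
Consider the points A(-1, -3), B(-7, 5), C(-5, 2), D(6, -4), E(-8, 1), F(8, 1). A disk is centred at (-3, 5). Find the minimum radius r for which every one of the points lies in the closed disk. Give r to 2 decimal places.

12.73

The required radius is the distance from (-3, 5) to the farthest point.
Squared distances: 68, 16, 13, 162, 41, 137.
Maximum is 162, attained at D.
r = √162 ≈ 12.73.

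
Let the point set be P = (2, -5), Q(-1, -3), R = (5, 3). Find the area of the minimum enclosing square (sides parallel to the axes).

64

The bounding box has width 6 and height 8.
An axis-aligned square enclosing the set must have side ≥ max(width, height).
So the minimum side is max(6, 8) = 8.
Area = 8² = 64.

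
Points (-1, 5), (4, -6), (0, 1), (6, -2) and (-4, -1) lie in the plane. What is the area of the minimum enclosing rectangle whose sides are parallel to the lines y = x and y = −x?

In coordinates u = x + y, v = x − y the rectangle is axis-aligned; the map (x,y)→(u,v) scales areas by 2.
u-values: 4, -2, 1, 4, -5; range = 4 − (-5) = 9.
v-values: -6, 10, -1, 8, -3; range = 10 − (-6) = 16.
Area = (9 × 16) / 2 = 72.

72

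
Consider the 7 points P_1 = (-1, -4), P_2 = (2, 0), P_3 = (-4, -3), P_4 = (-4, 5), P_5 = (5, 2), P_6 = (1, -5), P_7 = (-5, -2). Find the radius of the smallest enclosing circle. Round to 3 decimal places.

5.701

By Welzl's lemma the MEC is supported by two points (diametrically opposite) or three points (on a circumcircle).
The minimum enclosing circle is determined by three boundary points: P_4, P_5, P_6.
Their circumcentre is (-0.5, 0.5) with r² = 32.5.
The farthest remaining point P_7 is at distance² 26.5 ≤ 32.5.
r = √(32.5) ≈ 5.701.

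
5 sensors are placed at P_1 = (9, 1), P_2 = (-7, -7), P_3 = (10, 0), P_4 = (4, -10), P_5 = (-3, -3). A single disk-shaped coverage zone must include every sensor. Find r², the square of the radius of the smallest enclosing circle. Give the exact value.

A smallest enclosing disk is always determined by at most three of the input points on its boundary.
The farthest pair is P_2–P_3 with squared distance 338. The circle on this segment as diameter has centre (1.5, -3.5) and r² = 338/4 = 84.5.
Check P_1: distance² to centre = 76.5 ≤ 84.5, so it lies inside.
All remaining points lie in this disk, and no smaller disk contains both endpoints, so this is the minimum enclosing circle.

84.5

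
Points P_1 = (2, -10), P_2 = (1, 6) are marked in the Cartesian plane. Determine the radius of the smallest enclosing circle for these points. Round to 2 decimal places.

8.02

The smallest circle enclosing two points has them as diameter endpoints.
Centre = midpoint = (1.5, -2); r² = |P_1P_2|²/4 = 257/4 = 64.25.
r = √(64.25) ≈ 8.02.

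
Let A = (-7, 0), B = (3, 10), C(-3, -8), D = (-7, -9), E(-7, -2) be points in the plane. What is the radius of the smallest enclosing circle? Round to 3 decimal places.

A smallest enclosing disk is always determined by at most three of the input points on its boundary.
The farthest pair is B–D with squared distance 461. The circle on this segment as diameter has centre (-2, 0.5) and r² = 461/4 = 115.25.
Check A: distance² to centre = 25.25 ≤ 115.25, so it lies inside.
All remaining points lie in this disk, and no smaller disk contains both endpoints, so this is the minimum enclosing circle.
r = √(115.25) ≈ 10.735.

10.735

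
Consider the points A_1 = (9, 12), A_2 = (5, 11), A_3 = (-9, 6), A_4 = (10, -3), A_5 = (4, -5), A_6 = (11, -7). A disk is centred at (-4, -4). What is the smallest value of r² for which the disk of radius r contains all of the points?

The required radius is the distance from (-4, -4) to the farthest point.
Squared distances: 425, 306, 125, 197, 65, 234.
Maximum is 425, attained at A_1.

425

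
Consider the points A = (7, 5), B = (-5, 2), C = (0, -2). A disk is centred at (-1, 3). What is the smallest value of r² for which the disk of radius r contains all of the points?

The required radius is the distance from (-1, 3) to the farthest point.
Squared distances: 68, 17, 26.
Maximum is 68, attained at A.

68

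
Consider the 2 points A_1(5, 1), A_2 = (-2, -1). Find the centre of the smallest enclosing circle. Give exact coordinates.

The smallest circle enclosing two points has them as diameter endpoints.
Centre = midpoint = (1.5, 0); r² = |A_1A_2|²/4 = 53/4 = 13.25.
Centre = (1.5, 0).

(1.5, 0)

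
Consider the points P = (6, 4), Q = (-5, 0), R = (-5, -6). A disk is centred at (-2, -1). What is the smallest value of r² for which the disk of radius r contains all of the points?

The required radius is the distance from (-2, -1) to the farthest point.
Squared distances: 89, 10, 34.
Maximum is 89, attained at P.

89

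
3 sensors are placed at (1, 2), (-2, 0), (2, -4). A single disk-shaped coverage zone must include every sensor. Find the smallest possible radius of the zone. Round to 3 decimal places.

3.102

Call the three points A, B, C in the order given.
Side lengths²: AB² = 13, AC² = 37, BC² = 32.
Since AC² = 37 < 32 + 13 = 45, the triangle is acute, so the smallest enclosing circle is the circumcircle.
Circumcentre = (0.9, -1.1), r² = 9.62.
r = √(9.62) ≈ 3.102.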